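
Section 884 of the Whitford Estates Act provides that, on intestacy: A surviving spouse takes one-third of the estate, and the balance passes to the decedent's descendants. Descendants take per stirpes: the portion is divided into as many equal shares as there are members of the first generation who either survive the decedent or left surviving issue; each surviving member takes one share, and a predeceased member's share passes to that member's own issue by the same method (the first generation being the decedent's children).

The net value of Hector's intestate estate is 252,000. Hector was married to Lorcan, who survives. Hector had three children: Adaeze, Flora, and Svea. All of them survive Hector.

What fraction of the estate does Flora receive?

Flora receives 2/9 of the estate.

Lorcan takes one-third of 252,000 = 84,000. The remaining 168,000 passes to the descendants.
The descendants' portion (168,000) is divided into 3 shares of 56,000: Adaeze, Flora, and Svea each take 56,000.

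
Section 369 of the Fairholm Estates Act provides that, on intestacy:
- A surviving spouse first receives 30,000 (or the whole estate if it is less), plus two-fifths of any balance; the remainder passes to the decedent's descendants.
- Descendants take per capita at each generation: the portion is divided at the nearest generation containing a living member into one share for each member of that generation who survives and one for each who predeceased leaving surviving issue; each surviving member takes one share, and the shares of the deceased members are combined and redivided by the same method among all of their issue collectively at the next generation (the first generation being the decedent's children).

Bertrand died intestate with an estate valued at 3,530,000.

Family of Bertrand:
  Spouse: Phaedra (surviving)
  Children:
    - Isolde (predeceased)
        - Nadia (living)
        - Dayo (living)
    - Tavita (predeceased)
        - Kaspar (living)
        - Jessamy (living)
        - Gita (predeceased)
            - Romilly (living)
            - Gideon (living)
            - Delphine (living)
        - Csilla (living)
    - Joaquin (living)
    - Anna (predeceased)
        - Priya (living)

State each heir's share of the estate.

Phaedra: 1,430,000; Nadia: 225,000; Dayo: 225,000; Kaspar: 225,000; Jessamy: 225,000; Romilly: 75,000; Gideon: 75,000; Delphine: 75,000; Csilla: 225,000; Joaquin: 525,000; Priya: 225,000

Phaedra first takes 30,000, leaving a balance of 3,500,000. Phaedra then takes two-fifths of the balance (1,400,000), for a total of 1,430,000. The remaining 2,100,000 passes to the descendants.
The descendants' portion (2,100,000) is divided at the children's generation into 4 shares of 525,000. Joaquin takes 525,000. The 3 shares of the deceased (Isolde, Tavita, and Anna) are combined into a pool of 1,575,000.
That pool (1,575,000) is divided at the grandchildren's generation into 7 shares of 225,000. Nadia, Dayo, Kaspar, Jessamy, Csilla, and Priya each take 225,000. The remaining share for the deceased Gita (225,000) is carried to the next generation.
That pool (225,000) is divided at the great-grandchildren's generation equally among Romilly, Gideon, and Delphine: 75,000 each.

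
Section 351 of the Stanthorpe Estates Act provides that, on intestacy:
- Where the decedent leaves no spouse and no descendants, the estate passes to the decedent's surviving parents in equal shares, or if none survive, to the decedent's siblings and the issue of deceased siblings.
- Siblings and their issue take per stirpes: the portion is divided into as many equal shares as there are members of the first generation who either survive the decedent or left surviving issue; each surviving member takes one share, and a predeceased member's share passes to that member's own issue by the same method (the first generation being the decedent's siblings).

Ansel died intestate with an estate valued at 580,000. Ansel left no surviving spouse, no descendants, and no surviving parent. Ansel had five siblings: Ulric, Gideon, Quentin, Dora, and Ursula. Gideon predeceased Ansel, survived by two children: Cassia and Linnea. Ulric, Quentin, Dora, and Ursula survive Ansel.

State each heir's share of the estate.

Ulric: 116,000; Cassia: 58,000; Linnea: 58,000; Quentin: 116,000; Dora: 116,000; Ursula: 116,000

The entire 580,000 passes to the siblings and their issue.
That amount (580,000) is divided into 5 shares of 116,000: Ulric, Quentin, Dora, and Ursula each take 116,000; Gideon's 116,000 share passes to Gideon's issue.
Gideon's share (116,000) is divided into 2 shares of 58,000: Cassia and Linnea each take 58,000.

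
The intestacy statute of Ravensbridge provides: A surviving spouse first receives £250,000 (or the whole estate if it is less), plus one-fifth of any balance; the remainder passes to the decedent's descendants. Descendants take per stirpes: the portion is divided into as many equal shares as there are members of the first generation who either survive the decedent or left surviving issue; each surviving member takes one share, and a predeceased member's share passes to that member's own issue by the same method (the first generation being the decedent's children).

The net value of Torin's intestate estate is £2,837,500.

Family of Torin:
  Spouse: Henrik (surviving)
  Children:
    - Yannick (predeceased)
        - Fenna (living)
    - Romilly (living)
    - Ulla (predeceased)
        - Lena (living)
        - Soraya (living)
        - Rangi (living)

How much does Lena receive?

Lena receives £230,000.

Henrik first takes £250,000, leaving a balance of £2,587,500. Henrik then takes one-fifth of the balance (£517,500), for a total of £767,500. The remaining £2,070,000 passes to the descendants.
The descendants' portion (£2,070,000) is divided into 3 shares of £690,000: Romilly takes £690,000; Yannick's £690,000 share passes to Yannick's issue; Ulla's £690,000 share passes to Ulla's issue.
Yannick's share (£690,000) passes entirely to Fenna.
Ulla's share (£690,000) is divided into 3 shares of £230,000: Lena, Soraya, and Rangi each take £230,000.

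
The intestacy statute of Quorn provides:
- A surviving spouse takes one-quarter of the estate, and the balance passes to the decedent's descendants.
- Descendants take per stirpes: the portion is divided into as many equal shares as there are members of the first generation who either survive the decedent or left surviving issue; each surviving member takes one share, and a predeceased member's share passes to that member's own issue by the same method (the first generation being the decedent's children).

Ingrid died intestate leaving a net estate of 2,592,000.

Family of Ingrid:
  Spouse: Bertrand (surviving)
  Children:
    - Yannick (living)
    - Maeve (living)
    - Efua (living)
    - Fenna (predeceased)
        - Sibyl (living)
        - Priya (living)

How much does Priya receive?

Bertrand takes one-quarter of 2,592,000 = 648,000. The remaining 1,944,000 passes to the descendants.
The descendants' portion (1,944,000) is divided into 4 shares of 486,000: Yannick, Maeve, and Efua each take 486,000; Fenna's 486,000 share passes to Fenna's issue.
Fenna's share (486,000) is divided into 2 shares of 243,000: Sibyl and Priya each take 243,000.

Priya receives 243,000.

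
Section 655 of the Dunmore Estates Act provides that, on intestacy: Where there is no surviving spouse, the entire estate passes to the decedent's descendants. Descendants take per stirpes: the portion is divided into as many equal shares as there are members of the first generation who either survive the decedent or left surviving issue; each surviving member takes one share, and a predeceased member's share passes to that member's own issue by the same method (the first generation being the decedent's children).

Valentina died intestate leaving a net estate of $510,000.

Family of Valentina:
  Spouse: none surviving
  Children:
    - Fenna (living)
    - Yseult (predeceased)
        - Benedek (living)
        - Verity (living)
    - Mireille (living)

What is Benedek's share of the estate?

Benedek receives $85,000.

The entire $510,000 passes to the descendants.
That amount ($510,000) is divided into 3 shares of $170,000: Fenna and Mireille each take $170,000; Yseult's $170,000 share passes to Yseult's issue.
Yseult's share ($170,000) is divided into 2 shares of $85,000: Benedek and Verity each take $85,000.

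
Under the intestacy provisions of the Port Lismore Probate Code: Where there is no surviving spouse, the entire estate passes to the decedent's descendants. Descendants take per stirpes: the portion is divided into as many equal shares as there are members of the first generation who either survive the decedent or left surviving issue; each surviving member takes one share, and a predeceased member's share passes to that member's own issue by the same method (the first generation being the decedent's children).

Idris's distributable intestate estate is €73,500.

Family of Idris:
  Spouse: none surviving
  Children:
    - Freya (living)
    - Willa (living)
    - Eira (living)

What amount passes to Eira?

Eira receives €24,500.

The entire €73,500 passes to the descendants.
That amount (€73,500) is divided into 3 shares of €24,500: Freya, Willa, and Eira each take €24,500.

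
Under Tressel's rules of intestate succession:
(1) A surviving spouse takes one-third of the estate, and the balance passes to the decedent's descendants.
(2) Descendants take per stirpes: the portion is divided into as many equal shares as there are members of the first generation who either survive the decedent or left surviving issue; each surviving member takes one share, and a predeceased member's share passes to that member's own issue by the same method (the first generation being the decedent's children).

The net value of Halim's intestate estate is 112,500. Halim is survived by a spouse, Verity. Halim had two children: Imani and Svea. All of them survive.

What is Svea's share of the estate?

Svea receives 37,500.

Verity takes one-third of 112,500 = 37,500. The remaining 75,000 passes to the descendants.
The descendants' portion (75,000) is divided into 2 shares of 37,500: Imani and Svea each take 37,500.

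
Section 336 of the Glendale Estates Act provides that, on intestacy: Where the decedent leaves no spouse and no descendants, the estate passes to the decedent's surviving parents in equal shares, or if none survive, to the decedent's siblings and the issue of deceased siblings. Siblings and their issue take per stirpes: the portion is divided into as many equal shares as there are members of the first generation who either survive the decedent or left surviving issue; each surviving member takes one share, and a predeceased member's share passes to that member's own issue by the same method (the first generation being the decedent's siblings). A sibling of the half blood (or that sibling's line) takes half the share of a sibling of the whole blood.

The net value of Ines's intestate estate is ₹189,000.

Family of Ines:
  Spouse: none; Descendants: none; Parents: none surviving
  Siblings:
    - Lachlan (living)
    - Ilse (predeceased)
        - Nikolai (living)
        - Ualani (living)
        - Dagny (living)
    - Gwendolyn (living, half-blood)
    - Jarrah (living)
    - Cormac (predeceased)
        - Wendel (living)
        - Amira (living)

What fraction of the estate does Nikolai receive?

The entire ₹189,000 passes to the siblings and their issue.
Counting each half-blood sibling's line as half a unit, there are 9/2 units in ₹189,000, so one unit is ₹42,000. Whole-blood lines (Lachlan, Ilse, Jarrah, and Cormac) take ₹42,000 each; half-blood lines (Gwendolyn) take ₹21,000 each.
Ilse's share (₹42,000) is divided into 3 shares of ₹14,000: Nikolai, Ualani, and Dagny each take ₹14,000.
Cormac's share (₹42,000) is divided into 2 shares of ₹21,000: Wendel and Amira each take ₹21,000.

Nikolai receives 2/27 of the estate.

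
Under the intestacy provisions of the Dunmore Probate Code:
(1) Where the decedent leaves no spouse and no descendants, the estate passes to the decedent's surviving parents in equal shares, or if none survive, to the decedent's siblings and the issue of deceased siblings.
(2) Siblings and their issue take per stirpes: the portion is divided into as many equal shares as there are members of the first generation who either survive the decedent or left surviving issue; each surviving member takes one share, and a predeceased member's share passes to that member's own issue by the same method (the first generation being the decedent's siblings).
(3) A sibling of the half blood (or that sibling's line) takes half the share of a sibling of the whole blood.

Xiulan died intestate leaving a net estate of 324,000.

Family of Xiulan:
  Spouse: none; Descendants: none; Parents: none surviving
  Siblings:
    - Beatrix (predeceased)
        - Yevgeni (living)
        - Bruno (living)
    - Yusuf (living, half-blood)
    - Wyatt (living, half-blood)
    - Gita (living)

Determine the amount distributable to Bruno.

Bruno receives 54,000.

The entire 324,000 passes to the siblings and their issue.
Counting each half-blood sibling's line as half a unit, there are 3 units in 324,000, so one unit is 108,000. Whole-blood lines (Beatrix and Gita) take 108,000 each; half-blood lines (Yusuf and Wyatt) take 54,000 each.
Beatrix's share (108,000) is divided into 2 shares of 54,000: Yevgeni and Bruno each take 54,000.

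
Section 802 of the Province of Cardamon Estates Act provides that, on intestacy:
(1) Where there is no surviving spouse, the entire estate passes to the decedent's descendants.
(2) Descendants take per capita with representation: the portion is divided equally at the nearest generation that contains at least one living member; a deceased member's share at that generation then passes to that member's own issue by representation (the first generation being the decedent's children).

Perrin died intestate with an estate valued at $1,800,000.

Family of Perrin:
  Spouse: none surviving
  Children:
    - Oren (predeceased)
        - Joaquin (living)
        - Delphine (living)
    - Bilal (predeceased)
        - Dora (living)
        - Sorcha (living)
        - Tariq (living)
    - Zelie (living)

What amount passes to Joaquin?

The entire $1,800,000 passes to the descendants.
That amount ($1,800,000) is divided into 3 shares of $600,000: Zelie takes $600,000; Oren's $600,000 share passes to Oren's issue; Bilal's $600,000 share passes to Bilal's issue.
Oren's share ($600,000) is divided into 2 shares of $300,000: Joaquin and Delphine each take $300,000.
Bilal's share ($600,000) is divided into 3 shares of $200,000: Dora, Sorcha, and Tariq each take $200,000.

Joaquin receives $300,000.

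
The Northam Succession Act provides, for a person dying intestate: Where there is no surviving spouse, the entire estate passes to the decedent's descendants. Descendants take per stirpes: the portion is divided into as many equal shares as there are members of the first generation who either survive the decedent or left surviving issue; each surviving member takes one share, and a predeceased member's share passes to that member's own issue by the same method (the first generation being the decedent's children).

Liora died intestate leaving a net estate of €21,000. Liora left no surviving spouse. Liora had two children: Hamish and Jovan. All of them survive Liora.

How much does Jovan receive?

The entire €21,000 passes to the descendants.
That amount (€21,000) is divided into 2 shares of €10,500: Hamish and Jovan each take €10,500.

Jovan receives €10,500.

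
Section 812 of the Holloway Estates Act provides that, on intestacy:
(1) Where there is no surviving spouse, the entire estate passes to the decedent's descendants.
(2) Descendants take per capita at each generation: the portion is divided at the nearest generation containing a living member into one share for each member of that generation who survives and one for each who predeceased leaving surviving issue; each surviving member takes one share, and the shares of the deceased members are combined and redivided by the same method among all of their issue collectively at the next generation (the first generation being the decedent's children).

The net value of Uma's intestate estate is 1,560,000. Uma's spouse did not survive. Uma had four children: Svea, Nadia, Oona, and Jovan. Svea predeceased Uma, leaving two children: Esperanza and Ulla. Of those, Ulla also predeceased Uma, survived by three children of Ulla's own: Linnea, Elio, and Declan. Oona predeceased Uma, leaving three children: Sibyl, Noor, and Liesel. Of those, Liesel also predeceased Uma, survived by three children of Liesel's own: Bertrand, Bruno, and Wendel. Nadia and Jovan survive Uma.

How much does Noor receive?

Noor receives 156,000.

The entire 1,560,000 passes to the descendants.
That amount (1,560,000) is divided at the children's generation into 4 shares of 390,000. Nadia and Jovan each take 390,000. The 2 shares of the deceased (Svea and Oona) are combined into a pool of 780,000.
That pool (780,000) is divided at the grandchildren's generation into 5 shares of 156,000. Esperanza, Sibyl, and Noor each take 156,000. The 2 shares of the deceased (Ulla and Liesel) are combined into a pool of 312,000.
That pool (312,000) is divided at the great-grandchildren's generation equally among Linnea, Elio, Declan, Bertrand, Bruno, and Wendel: 52,000 each.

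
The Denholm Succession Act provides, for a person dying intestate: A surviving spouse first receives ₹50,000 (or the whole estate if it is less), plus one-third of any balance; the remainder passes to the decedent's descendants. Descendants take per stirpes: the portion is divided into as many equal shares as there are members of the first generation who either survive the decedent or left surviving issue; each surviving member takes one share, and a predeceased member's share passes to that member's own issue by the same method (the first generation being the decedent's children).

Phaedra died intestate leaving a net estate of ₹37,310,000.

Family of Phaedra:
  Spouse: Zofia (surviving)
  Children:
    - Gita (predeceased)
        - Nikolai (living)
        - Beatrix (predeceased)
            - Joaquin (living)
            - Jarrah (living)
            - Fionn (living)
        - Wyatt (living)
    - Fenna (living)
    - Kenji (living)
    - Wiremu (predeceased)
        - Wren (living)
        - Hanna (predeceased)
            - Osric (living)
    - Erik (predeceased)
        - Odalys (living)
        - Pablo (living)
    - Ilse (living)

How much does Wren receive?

Zofia first takes ₹50,000, leaving a balance of ₹37,260,000. Zofia then takes one-third of the balance (₹12,420,000), for a total of ₹12,470,000. The remaining ₹24,840,000 passes to the descendants.
The descendants' portion (₹24,840,000) is divided into 6 shares of ₹4,140,000: Fenna, Kenji, and Ilse each take ₹4,140,000; Gita's ₹4,140,000 share passes to Gita's issue; Wiremu's ₹4,140,000 share passes to Wiremu's issue; Erik's ₹4,140,000 share passes to Erik's issue.
Gita's share (₹4,140,000) is divided into 3 shares of ₹1,380,000: Nikolai and Wyatt each take ₹1,380,000; Beatrix's ₹1,380,000 share passes to Beatrix's issue.
Beatrix's share (₹1,380,000) is divided into 3 shares of ₹460,000: Joaquin, Jarrah, and Fionn each take ₹460,000.
Wiremu's share (₹4,140,000) is divided into 2 shares of ₹2,070,000: Wren takes ₹2,070,000; Hanna's ₹2,070,000 share passes to Hanna's issue.
Hanna's share (₹2,070,000) passes entirely to Osric.
Erik's share (₹4,140,000) is divided into 2 shares of ₹2,070,000: Odalys and Pablo each take ₹2,070,000.

Wren receives ₹2,070,000.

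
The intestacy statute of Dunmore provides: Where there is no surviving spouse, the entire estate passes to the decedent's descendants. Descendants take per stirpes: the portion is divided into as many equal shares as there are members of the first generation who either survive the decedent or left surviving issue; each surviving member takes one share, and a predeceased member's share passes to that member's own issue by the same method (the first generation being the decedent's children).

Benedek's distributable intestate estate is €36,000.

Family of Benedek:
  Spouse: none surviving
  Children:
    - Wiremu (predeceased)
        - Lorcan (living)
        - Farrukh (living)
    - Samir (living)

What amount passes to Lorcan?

Lorcan receives €9,000.

The entire €36,000 passes to the descendants.
That amount (€36,000) is divided into 2 shares of €18,000: Samir takes €18,000; Wiremu's €18,000 share passes to Wiremu's issue.
Wiremu's share (€18,000) is divided into 2 shares of €9,000: Lorcan and Farrukh each take €9,000.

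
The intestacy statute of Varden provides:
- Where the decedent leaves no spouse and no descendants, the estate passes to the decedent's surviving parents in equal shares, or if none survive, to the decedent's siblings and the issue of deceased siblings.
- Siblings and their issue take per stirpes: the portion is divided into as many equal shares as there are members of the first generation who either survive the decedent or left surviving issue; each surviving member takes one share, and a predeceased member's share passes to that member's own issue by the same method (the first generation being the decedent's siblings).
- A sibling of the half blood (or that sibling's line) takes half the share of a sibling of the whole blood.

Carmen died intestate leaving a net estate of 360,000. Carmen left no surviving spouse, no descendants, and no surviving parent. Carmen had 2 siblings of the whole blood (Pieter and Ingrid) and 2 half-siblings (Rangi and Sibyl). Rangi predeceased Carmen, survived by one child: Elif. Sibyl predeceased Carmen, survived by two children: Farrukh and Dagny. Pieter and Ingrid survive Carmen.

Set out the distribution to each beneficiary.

Pieter: 120,000; Elif: 60,000; Ingrid: 120,000; Farrukh: 30,000; Dagny: 30,000

The entire 360,000 passes to the siblings and their issue.
Counting each half-blood sibling's line as half a unit, there are 3 units in 360,000, so one unit is 120,000. Whole-blood lines (Pieter and Ingrid) take 120,000 each; half-blood lines (Rangi and Sibyl) take 60,000 each.
Rangi's share (60,000) passes entirely to Elif.
Sibyl's share (60,000) is divided into 2 shares of 30,000: Farrukh and Dagny each take 30,000.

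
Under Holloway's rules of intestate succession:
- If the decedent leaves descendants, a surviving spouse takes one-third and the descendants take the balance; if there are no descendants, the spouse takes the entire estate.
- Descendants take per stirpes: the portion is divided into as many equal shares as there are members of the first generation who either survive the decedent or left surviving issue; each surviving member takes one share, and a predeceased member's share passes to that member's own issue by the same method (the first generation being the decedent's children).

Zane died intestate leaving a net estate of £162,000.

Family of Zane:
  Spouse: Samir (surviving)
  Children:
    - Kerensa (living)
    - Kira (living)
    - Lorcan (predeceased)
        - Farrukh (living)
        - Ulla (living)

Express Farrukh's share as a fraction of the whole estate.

Samir takes one-third of £162,000 = £54,000. The remaining £108,000 passes to the descendants.
The descendants' portion (£108,000) is divided into 3 shares of £36,000: Kerensa and Kira each take £36,000; Lorcan's £36,000 share passes to Lorcan's issue.
Lorcan's share (£36,000) is divided into 2 shares of £18,000: Farrukh and Ulla each take £18,000.

Farrukh receives 1/9 of the estate.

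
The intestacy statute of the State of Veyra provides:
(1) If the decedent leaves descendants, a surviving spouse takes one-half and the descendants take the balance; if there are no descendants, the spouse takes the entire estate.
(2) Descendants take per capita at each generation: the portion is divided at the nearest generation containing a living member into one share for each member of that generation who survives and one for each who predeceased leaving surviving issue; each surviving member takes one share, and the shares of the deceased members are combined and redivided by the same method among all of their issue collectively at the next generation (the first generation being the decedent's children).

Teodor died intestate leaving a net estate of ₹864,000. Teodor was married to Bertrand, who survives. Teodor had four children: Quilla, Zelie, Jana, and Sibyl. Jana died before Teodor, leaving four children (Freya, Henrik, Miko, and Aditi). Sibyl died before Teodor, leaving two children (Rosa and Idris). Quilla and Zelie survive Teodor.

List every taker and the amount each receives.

Bertrand: ₹432,000; Quilla: ₹108,000; Zelie: ₹108,000; Freya: ₹36,000; Henrik: ₹36,000; Miko: ₹36,000; Aditi: ₹36,000; Rosa: ₹36,000; Idris: ₹36,000

Bertrand takes one-half of ₹864,000 = ₹432,000. The remaining ₹432,000 passes to the descendants.
The descendants' portion (₹432,000) is divided at the children's generation into 4 shares of ₹108,000. Quilla and Zelie each take ₹108,000. The 2 shares of the deceased (Jana and Sibyl) are combined into a pool of ₹216,000.
That pool (₹216,000) is divided at the grandchildren's generation equally among Freya, Henrik, Miko, Aditi, Rosa, and Idris: ₹36,000 each.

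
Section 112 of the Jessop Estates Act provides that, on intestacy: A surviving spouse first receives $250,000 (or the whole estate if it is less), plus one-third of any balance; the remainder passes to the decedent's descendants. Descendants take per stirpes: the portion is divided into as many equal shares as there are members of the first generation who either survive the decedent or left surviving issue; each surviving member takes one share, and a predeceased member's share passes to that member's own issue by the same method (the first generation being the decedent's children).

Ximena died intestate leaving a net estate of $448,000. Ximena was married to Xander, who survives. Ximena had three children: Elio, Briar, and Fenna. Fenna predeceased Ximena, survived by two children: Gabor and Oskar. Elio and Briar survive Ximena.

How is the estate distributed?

Xander: $316,000; Elio: $44,000; Briar: $44,000; Gabor: $22,000; Oskar: $22,000

Xander first takes $250,000, leaving a balance of $198,000. Xander then takes one-third of the balance ($66,000), for a total of $316,000. The remaining $132,000 passes to the descendants.
The descendants' portion ($132,000) is divided into 3 shares of $44,000: Elio and Briar each take $44,000; Fenna's $44,000 share passes to Fenna's issue.
Fenna's share ($44,000) is divided into 2 shares of $22,000: Gabor and Oskar each take $22,000.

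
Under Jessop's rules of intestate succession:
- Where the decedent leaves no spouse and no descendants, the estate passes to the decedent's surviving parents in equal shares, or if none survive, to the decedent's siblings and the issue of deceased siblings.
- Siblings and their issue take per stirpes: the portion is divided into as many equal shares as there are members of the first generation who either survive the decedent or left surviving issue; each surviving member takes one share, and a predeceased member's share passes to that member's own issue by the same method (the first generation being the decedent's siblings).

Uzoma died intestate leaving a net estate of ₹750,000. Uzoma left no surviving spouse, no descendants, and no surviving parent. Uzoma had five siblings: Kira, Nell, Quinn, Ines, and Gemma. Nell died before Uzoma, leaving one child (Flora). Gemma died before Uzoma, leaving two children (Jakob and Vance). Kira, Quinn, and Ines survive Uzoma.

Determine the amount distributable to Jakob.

The entire ₹750,000 passes to the siblings and their issue.
That amount (₹750,000) is divided into 5 shares of ₹150,000: Kira, Quinn, and Ines each take ₹150,000; Nell's ₹150,000 share passes to Nell's issue; Gemma's ₹150,000 share passes to Gemma's issue.
Nell's share (₹150,000) passes entirely to Flora.
Gemma's share (₹150,000) is divided into 2 shares of ₹75,000: Jakob and Vance each take ₹75,000.

Jakob receives ₹75,000.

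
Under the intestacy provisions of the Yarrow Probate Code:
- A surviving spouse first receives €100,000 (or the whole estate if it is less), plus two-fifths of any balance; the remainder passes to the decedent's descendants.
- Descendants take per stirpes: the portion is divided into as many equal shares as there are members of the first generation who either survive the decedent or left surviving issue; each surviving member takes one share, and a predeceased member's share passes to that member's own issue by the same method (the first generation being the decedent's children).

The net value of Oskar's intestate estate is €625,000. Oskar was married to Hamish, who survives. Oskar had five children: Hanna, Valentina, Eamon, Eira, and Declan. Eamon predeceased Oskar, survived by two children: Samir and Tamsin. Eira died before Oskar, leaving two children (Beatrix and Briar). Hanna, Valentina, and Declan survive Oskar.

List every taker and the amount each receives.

Hamish first takes €100,000, leaving a balance of €525,000. Hamish then takes two-fifths of the balance (€210,000), for a total of €310,000. The remaining €315,000 passes to the descendants.
The descendants' portion (€315,000) is divided into 5 shares of €63,000: Hanna, Valentina, and Declan each take €63,000; Eamon's €63,000 share passes to Eamon's issue; Eira's €63,000 share passes to Eira's issue.
Eamon's share (€63,000) is divided into 2 shares of €31,500: Samir and Tamsin each take €31,500.
Eira's share (€63,000) is divided into 2 shares of €31,500: Beatrix and Briar each take €31,500.

Hamish: €310,000; Hanna: €63,000; Valentina: €63,000; Samir: €31,500; Tamsin: €31,500; Beatrix: €31,500; Briar: €31,500; Declan: €63,000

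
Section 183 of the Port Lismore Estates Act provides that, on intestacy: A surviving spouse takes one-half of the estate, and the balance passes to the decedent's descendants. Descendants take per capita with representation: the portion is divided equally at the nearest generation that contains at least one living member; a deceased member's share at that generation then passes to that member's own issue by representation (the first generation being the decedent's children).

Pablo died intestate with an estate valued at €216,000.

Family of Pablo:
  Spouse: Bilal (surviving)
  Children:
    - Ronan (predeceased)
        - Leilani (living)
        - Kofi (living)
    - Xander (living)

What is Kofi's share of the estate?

Bilal takes one-half of €216,000 = €108,000. The remaining €108,000 passes to the descendants.
The descendants' portion (€108,000) is divided into 2 shares of €54,000: Xander takes €54,000; Ronan's €54,000 share passes to Ronan's issue.
Ronan's share (€54,000) is divided into 2 shares of €27,000: Leilani and Kofi each take €27,000.

Kofi receives €27,000.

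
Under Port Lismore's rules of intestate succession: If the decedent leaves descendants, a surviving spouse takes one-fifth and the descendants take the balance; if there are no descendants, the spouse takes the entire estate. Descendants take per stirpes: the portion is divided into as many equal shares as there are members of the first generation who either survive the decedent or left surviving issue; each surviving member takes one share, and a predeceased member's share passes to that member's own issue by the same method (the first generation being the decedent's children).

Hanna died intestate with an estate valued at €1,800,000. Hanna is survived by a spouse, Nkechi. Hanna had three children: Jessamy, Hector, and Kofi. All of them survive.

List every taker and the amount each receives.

Nkechi: €360,000; Jessamy: €480,000; Hector: €480,000; Kofi: €480,000

Nkechi takes one-fifth of €1,800,000 = €360,000. The remaining €1,440,000 passes to the descendants.
The descendants' portion (€1,440,000) is divided into 3 shares of €480,000: Jessamy, Hector, and Kofi each take €480,000.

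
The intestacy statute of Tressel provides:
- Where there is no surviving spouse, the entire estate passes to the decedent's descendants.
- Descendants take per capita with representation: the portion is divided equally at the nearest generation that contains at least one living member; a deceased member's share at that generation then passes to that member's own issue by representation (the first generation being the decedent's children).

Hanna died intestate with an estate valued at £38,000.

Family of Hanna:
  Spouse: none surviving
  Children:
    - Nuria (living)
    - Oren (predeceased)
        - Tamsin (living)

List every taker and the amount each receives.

The entire £38,000 passes to the descendants.
That amount (£38,000) is divided into 2 shares of £19,000: Nuria takes £19,000; Oren's £19,000 share passes to Oren's issue.
Oren's share (£19,000) passes entirely to Tamsin.

Nuria: £19,000; Tamsin: £19,000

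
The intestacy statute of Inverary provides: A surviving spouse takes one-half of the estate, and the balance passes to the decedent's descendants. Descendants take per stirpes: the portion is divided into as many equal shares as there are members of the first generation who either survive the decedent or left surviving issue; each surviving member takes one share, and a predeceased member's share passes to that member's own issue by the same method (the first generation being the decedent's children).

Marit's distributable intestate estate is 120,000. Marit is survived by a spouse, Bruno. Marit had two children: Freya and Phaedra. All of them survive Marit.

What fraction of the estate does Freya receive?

Bruno takes one-half of 120,000 = 60,000. The remaining 60,000 passes to the descendants.
The descendants' portion (60,000) is divided into 2 shares of 30,000: Freya and Phaedra each take 30,000.

Freya receives 1/4 of the estate.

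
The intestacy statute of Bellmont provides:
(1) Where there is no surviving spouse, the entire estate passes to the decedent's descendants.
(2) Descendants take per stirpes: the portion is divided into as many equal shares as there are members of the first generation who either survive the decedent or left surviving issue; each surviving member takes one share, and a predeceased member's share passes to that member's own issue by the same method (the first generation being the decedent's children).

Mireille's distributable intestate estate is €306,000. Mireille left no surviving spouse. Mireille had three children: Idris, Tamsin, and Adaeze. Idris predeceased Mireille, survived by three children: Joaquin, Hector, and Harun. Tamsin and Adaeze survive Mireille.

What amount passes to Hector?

Hector receives €34,000.

The entire €306,000 passes to the descendants.
That amount (€306,000) is divided into 3 shares of €102,000: Tamsin and Adaeze each take €102,000; Idris's €102,000 share passes to Idris's issue.
Idris's share (€102,000) is divided into 3 shares of €34,000: Joaquin, Hector, and Harun each take €34,000.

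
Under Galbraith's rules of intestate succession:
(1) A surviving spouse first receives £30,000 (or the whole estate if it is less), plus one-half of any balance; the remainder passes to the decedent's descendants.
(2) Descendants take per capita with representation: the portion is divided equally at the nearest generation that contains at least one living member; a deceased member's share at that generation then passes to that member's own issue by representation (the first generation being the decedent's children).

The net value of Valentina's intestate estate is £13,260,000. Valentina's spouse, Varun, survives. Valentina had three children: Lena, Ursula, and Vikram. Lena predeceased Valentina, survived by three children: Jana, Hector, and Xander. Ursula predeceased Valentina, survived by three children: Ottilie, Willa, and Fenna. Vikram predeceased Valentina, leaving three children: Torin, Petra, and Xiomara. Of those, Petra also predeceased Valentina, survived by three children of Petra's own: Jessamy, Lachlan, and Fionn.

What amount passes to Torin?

Varun first takes £30,000, leaving a balance of £13,230,000. Varun then takes one-half of the balance (£6,615,000), for a total of £6,645,000. The remaining £6,615,000 passes to the descendants.
No child survives, so the initial division is made at the grandchildren's generation.
The descendants' portion (£6,615,000) is divided into 9 shares of £735,000: Jana, Hector, Xander, Ottilie, Willa, Fenna, Torin, and Xiomara each take £735,000; Petra's £735,000 share passes to Petra's issue.
Petra's share (£735,000) is divided into 3 shares of £245,000: Jessamy, Lachlan, and Fionn each take £245,000.

Torin receives £735,000.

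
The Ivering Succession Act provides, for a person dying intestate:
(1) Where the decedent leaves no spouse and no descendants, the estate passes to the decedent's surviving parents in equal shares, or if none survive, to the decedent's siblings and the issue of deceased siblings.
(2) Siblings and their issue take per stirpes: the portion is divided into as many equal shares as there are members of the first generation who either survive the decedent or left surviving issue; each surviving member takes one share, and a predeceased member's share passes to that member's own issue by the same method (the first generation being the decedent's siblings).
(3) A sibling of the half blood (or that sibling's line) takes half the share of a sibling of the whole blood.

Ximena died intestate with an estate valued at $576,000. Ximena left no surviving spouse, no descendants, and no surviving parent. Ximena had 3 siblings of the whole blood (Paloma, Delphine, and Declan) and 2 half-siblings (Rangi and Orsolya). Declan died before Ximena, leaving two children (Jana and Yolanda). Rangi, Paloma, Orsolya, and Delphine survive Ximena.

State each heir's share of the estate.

Rangi: $72,000; Paloma: $144,000; Orsolya: $72,000; Delphine: $144,000; Jana: $72,000; Yolanda: $72,000

The entire $576,000 passes to the siblings and their issue.
Counting each half-blood sibling's line as half a unit, there are 4 units in $576,000, so one unit is $144,000. Whole-blood lines (Paloma, Delphine, and Declan) take $144,000 each; half-blood lines (Rangi and Orsolya) take $72,000 each.
Declan's share ($144,000) is divided into 2 shares of $72,000: Jana and Yolanda each take $72,000.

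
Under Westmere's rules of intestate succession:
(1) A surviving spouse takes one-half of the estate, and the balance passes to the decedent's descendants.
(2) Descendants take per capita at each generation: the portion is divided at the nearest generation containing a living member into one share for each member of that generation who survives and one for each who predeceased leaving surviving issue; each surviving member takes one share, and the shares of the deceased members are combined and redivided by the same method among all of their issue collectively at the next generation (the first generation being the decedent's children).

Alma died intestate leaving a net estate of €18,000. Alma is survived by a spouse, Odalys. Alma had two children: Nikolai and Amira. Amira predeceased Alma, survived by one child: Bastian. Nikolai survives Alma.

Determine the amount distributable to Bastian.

Bastian receives €4,500.

Odalys takes one-half of €18,000 = €9,000. The remaining €9,000 passes to the descendants.
The descendants' portion (€9,000) is divided at the children's generation into 2 shares of €4,500. Nikolai takes €4,500. The remaining share for the deceased Amira (€4,500) is carried to the next generation.
That pool (€4,500) passes entirely to Bastian, the sole taker at the grandchildren's generation.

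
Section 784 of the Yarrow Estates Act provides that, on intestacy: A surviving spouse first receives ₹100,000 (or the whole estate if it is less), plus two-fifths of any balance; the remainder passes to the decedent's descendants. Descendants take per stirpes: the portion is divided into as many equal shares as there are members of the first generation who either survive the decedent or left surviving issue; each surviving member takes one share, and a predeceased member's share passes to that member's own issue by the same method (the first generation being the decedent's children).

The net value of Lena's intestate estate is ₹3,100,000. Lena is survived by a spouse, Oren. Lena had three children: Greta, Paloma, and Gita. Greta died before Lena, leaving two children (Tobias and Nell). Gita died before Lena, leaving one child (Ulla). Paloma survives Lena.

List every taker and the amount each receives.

Oren: ₹1,300,000; Tobias: ₹300,000; Nell: ₹300,000; Paloma: ₹600,000; Ulla: ₹600,000

Oren first takes ₹100,000, leaving a balance of ₹3,000,000. Oren then takes two-fifths of the balance (₹1,200,000), for a total of ₹1,300,000. The remaining ₹1,800,000 passes to the descendants.
The descendants' portion (₹1,800,000) is divided into 3 shares of ₹600,000: Paloma takes ₹600,000; Greta's ₹600,000 share passes to Greta's issue; Gita's ₹600,000 share passes to Gita's issue.
Greta's share (₹600,000) is divided into 2 shares of ₹300,000: Tobias and Nell each take ₹300,000.
Gita's share (₹600,000) passes entirely to Ulla.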